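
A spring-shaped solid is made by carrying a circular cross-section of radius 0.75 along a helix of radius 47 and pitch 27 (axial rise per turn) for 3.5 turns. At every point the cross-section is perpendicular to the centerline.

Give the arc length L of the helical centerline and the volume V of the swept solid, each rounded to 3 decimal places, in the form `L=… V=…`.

L=1037.895 V=1834.112

2πR = 2π·47 = 295.309709
per-turn = √(295.309709² + 27²) = √(87207.8245 + 729) = √87936.8245 = 296.541438
L = 3.5 × 296.541438 = 1037.895033
V = π·0.75² × L = 1.767146 × 1037.895033 = 1834.111919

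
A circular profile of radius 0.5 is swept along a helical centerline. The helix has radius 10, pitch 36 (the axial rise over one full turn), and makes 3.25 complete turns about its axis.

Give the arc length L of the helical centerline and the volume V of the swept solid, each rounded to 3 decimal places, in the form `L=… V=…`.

2πR = 2π·10 = 62.831853
per-turn = √(62.831853² + 36²) = √(3947.8418 + 1296) = √5243.8418 = 72.414375
L = 3.25 × 72.414375 = 235.346720
V = π·0.5² × L = 0.785398 × 235.346720 = 184.840882

L=235.347 V=184.841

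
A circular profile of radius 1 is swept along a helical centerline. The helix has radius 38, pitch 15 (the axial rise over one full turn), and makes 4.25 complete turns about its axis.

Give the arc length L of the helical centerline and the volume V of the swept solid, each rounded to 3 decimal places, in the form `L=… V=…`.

L=1016.735 V=3194.167

2πR = 2π·38 = 238.761042
per-turn = √(238.761042² + 15²) = √(57006.8350 + 225) = √57231.8350 = 239.231760
L = 4.25 × 239.231760 = 1016.734980
V = π·1² × L = 3.141593 × 1016.734980 = 3194.167145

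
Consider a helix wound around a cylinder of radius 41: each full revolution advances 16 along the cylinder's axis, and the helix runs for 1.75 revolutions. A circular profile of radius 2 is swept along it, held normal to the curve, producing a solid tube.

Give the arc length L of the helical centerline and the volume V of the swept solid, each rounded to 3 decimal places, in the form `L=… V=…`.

2πR = 2π·41 = 257.610598
per-turn = √(257.610598² + 16²) = √(66363.2200 + 256) = √66619.2200 = 258.106993
L = 1.75 × 258.106993 = 451.687238
V = π·2² × L = 12.566371 × 451.687238 = 5676.069238

L=451.687 V=5676.069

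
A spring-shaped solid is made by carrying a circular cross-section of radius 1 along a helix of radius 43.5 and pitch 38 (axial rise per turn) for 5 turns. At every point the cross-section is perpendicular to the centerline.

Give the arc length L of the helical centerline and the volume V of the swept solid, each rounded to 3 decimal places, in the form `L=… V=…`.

L=1379.738 V=4334.574

2πR = 2π·43.5 = 273.318561
per-turn = √(273.318561² + 38²) = √(74703.0357 + 1444) = √76147.0357 = 275.947523
L = 5 × 275.947523 = 1379.737617
V = π·1² × L = 3.141593 × 1379.737617 = 4334.573563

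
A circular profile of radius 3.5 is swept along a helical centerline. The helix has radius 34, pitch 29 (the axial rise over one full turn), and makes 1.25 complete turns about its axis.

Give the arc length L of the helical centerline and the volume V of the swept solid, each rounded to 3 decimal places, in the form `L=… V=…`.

2πR = 2π·34 = 213.628300
per-turn = √(213.628300² + 29²) = √(45637.0508 + 841) = √46478.0508 = 215.587687
L = 1.25 × 215.587687 = 269.484609
V = π·3.5² × L = 38.484510 × 269.484609 = 10370.983118

L=269.485 V=10370.983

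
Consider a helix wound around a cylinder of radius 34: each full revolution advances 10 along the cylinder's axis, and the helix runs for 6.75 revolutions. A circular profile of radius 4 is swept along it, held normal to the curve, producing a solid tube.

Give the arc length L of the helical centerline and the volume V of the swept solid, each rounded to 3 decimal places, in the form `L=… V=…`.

L=1443.570 V=72561.743

2πR = 2π·34 = 213.628300
per-turn = √(213.628300² + 10²) = √(45637.0508 + 100) = √45737.0508 = 213.862224
L = 6.75 × 213.862224 = 1443.570010
V = π·4² × L = 50.265482 × 1443.570010 = 72561.743032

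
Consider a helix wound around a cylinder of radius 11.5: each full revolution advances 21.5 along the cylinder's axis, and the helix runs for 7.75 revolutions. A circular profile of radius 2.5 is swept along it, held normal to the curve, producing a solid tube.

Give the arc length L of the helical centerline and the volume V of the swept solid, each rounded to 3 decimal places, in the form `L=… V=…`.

2πR = 2π·11.5 = 72.256631
per-turn = √(72.256631² + 21.5²) = √(5221.0207 + 462.25) = √5683.2707 = 75.387471
L = 7.75 × 75.387471 = 584.252897
V = π·2.5² × L = 19.634954 × 584.252897 = 11471.778814

L=584.253 V=11471.779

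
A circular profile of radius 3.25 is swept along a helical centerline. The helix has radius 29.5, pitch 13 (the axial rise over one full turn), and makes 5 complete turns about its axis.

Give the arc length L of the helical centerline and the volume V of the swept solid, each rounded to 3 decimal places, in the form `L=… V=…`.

2πR = 2π·29.5 = 185.353967
per-turn = √(185.353967² + 13²) = √(34356.0929 + 169) = √34525.0929 = 185.809292
L = 5 × 185.809292 = 929.046459
V = π·3.25² × L = 33.183072 × 929.046459 = 30828.615916

L=929.046 V=30828.616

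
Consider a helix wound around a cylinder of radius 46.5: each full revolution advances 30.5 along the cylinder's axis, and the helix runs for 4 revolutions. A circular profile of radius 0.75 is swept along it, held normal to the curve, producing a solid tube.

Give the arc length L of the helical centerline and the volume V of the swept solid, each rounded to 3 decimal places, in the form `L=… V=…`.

2πR = 2π·46.5 = 292.168117
per-turn = √(292.168117² + 30.5²) = √(85362.2085 + 930.25) = √86292.4585 = 293.755780
L = 4 × 293.755780 = 1175.023121
V = π·0.75² × L = 1.767146 × 1175.023121 = 2076.437253

L=1175.023 V=2076.437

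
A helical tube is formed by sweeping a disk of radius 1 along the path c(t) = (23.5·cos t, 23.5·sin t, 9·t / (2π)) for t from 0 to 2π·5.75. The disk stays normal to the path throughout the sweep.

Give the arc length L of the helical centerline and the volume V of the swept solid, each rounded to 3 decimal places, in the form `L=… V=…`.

L=850.591 V=2672.211

2πR = 2π·23.5 = 147.654855
per-turn = √(147.654855² + 9²) = √(21801.9561 + 81) = √21882.9561 = 147.928889
L = 5.75 × 147.928889 = 850.591110
V = π·1² × L = 3.141593 × 850.591110 = 2672.210783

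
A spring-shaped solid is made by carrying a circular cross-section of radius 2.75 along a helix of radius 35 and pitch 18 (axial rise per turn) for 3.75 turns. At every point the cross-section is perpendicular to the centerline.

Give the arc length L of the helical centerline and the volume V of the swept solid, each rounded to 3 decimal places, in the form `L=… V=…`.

L=827.426 V=19658.229

2πR = 2π·35 = 219.911486
per-turn = √(219.911486² + 18²) = √(48361.0616 + 324) = √48685.0616 = 220.646916
L = 3.75 × 220.646916 = 827.425935
V = π·2.75² × L = 23.758294 × 827.425935 = 19658.228998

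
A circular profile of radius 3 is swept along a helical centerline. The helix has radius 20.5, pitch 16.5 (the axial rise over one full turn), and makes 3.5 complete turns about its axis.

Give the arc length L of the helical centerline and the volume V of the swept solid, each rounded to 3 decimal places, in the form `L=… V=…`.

2πR = 2π·20.5 = 128.805299
per-turn = √(128.805299² + 16.5²) = √(16590.8050 + 272.25) = √16863.0550 = 129.857826
L = 3.5 × 129.857826 = 454.502391
V = π·3² × L = 28.274334 × 454.502391 = 12850.752363

L=454.502 V=12850.752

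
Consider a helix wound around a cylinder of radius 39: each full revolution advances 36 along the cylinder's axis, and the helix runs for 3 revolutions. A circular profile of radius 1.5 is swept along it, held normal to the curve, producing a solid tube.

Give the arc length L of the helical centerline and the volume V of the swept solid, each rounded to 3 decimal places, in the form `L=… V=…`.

L=743.024 V=5252.124

2πR = 2π·39 = 245.044227
per-turn = √(245.044227² + 36²) = √(60046.6732 + 1296) = √61342.6732 = 247.674531
L = 3 × 247.674531 = 743.023592
V = π·1.5² × L = 7.068583 × 743.023592 = 5252.124282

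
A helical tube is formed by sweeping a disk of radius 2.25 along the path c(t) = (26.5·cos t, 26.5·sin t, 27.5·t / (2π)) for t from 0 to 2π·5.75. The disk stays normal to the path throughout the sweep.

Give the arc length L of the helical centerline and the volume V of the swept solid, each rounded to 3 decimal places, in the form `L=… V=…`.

2πR = 2π·26.5 = 166.504411
per-turn = √(166.504411² + 27.5²) = √(27723.7188 + 756.25) = √28479.9688 = 168.760092
L = 5.75 × 168.760092 = 970.370531
V = π·2.25² × L = 15.904313 × 970.370531 = 15433.076464

L=970.371 V=15433.076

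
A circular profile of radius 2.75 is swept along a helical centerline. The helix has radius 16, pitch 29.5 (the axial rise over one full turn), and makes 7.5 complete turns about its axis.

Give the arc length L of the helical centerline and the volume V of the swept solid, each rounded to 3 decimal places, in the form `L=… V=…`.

2πR = 2π·16 = 100.530965
per-turn = √(100.530965² + 29.5²) = √(10106.4749 + 870.25) = √10976.7249 = 104.769866
L = 7.5 × 104.769866 = 785.773998
V = π·2.75² × L = 23.758294 × 785.773998 = 18668.650011

L=785.774 V=18668.650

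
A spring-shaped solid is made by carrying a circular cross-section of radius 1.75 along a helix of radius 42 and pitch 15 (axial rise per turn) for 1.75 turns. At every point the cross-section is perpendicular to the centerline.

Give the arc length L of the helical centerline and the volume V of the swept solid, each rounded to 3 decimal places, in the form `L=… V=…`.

2πR = 2π·42 = 263.893783
per-turn = √(263.893783² + 15²) = √(69639.9287 + 225) = √69864.9287 = 264.319747
L = 1.75 × 264.319747 = 462.559557
V = π·1.75² × L = 9.621128 × 462.559557 = 4450.344477

L=462.560 V=4450.344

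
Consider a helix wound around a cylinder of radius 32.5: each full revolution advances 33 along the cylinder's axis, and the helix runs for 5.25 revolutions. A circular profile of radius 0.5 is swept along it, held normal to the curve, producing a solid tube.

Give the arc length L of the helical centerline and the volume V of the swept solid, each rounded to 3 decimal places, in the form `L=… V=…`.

L=1085.977 V=852.924

2πR = 2π·32.5 = 204.203522
per-turn = √(204.203522² + 33²) = √(41699.0786 + 1089) = √42788.0786 = 206.852795
L = 5.25 × 206.852795 = 1085.977171
V = π·0.5² × L = 0.785398 × 1085.977171 = 852.924476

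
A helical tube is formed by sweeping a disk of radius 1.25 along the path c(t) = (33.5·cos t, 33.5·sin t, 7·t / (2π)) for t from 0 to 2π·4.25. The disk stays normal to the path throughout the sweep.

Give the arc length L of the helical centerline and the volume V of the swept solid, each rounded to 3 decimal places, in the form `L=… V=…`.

L=895.063 V=4393.631

2πR = 2π·33.5 = 210.486708
per-turn = √(210.486708² + 7²) = √(44304.6542 + 49) = √44353.6542 = 210.603073
L = 4.25 × 210.603073 = 895.063058
V = π·1.25² × L = 4.908739 × 895.063058 = 4393.630513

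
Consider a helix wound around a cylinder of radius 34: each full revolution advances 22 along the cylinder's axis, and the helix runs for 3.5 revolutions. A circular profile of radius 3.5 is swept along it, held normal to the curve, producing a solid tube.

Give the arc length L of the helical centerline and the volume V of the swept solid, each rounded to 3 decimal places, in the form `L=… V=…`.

L=751.653 V=28927.014

2πR = 2π·34 = 213.628300
per-turn = √(213.628300² + 22²) = √(45637.0508 + 484) = √46121.0508 = 214.758122
L = 3.5 × 214.758122 = 751.653425
V = π·3.5² × L = 38.484510 × 751.653425 = 28927.013766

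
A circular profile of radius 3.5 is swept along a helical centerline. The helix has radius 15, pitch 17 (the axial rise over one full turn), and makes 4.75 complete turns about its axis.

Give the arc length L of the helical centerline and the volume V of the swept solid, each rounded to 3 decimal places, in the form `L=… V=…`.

L=454.901 V=17506.655

2πR = 2π·15 = 94.247780
per-turn = √(94.247780² + 17²) = √(8882.6440 + 289) = √9171.6440 = 95.768700
L = 4.75 × 95.768700 = 454.901327
V = π·3.5² × L = 38.484510 × 454.901327 = 17506.654652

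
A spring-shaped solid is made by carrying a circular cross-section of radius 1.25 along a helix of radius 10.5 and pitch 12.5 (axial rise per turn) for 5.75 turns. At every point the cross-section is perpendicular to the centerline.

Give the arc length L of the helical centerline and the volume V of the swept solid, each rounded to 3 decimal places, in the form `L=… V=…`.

L=386.096 V=1895.246

2πR = 2π·10.5 = 65.973446
per-turn = √(65.973446² + 12.5²) = √(4352.4955 + 156.25) = √4508.7455 = 67.147193
L = 5.75 × 67.147193 = 386.096360
V = π·1.25² × L = 4.908739 × 386.096360 = 1895.246077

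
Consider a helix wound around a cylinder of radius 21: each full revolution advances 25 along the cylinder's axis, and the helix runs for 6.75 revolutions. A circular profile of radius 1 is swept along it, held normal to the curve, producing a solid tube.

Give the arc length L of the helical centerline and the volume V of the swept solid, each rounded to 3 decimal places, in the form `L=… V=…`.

L=906.487 V=2847.813

2πR = 2π·21 = 131.946891
per-turn = √(131.946891² + 25²) = √(17409.9822 + 625) = √18034.9822 = 134.294386
L = 6.75 × 134.294386 = 906.487107
V = π·1² × L = 3.141593 × 906.487107 = 2847.813235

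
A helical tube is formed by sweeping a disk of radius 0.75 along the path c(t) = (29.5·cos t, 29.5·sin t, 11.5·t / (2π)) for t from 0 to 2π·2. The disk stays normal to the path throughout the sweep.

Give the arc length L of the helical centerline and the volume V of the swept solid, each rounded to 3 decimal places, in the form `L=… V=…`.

L=371.421 V=656.355

2πR = 2π·29.5 = 185.353967
per-turn = √(185.353967² + 11.5²) = √(34356.0929 + 132.25) = √34488.3429 = 185.710374
L = 2 × 185.710374 = 371.420748
V = π·0.75² × L = 1.767146 × 371.420748 = 656.354639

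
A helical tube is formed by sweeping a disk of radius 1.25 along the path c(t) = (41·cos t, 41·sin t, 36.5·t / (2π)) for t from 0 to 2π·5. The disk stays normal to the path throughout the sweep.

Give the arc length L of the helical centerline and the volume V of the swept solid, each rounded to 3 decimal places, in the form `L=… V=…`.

L=1300.918 V=6385.865

2πR = 2π·41 = 257.610598
per-turn = √(257.610598² + 36.5²) = √(66363.2200 + 1332.25) = √67695.4700 = 260.183531
L = 5 × 260.183531 = 1300.917657
V = π·1.25² × L = 4.908739 × 1300.917657 = 6385.864615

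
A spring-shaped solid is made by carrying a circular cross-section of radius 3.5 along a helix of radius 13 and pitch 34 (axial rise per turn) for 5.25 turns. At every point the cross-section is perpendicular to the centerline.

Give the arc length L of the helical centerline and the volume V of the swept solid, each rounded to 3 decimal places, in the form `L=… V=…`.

L=464.495 V=17875.845

2πR = 2π·13 = 81.681409
per-turn = √(81.681409² + 34²) = √(6671.8526 + 1156) = √7827.8526 = 88.475152
L = 5.25 × 88.475152 = 464.494550
V = π·3.5² × L = 38.484510 × 464.494550 = 17875.845142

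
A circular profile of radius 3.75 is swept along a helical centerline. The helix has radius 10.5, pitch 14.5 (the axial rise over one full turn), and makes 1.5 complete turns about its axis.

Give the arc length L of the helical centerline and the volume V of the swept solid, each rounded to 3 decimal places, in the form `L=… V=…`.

L=101.322 V=4476.275

2πR = 2π·10.5 = 65.973446
per-turn = √(65.973446² + 14.5²) = √(4352.4955 + 210.25) = √4562.7455 = 67.548098
L = 1.5 × 67.548098 = 101.322147
V = π·3.75² × L = 44.178647 × 101.322147 = 4476.275333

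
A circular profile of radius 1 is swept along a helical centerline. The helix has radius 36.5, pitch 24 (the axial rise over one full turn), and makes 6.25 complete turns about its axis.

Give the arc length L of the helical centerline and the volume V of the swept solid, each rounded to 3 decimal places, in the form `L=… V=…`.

L=1441.179 V=4527.597

2πR = 2π·36.5 = 229.336264
per-turn = √(229.336264² + 24²) = √(52595.1219 + 576) = √53171.1219 = 230.588642
L = 6.25 × 230.588642 = 1441.179013
V = π·1² × L = 3.141593 × 1441.179013 = 4527.597400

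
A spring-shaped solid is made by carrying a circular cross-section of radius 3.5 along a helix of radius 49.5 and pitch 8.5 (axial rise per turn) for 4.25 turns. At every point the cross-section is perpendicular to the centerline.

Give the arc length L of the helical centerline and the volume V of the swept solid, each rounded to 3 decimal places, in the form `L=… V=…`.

2πR = 2π·49.5 = 311.017673
per-turn = √(311.017673² + 8.5²) = √(96731.9927 + 72.25) = √96804.2427 = 311.133802
L = 4.25 × 311.133802 = 1322.318658
V = π·3.5² × L = 38.484510 × 1322.318658 = 50888.785642

L=1322.319 V=50888.786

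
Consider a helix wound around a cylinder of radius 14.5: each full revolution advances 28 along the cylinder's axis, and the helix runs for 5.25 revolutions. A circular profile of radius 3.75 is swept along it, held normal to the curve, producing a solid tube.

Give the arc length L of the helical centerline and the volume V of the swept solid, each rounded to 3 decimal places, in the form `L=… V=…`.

2πR = 2π·14.5 = 91.106187
per-turn = √(91.106187² + 28²) = √(8300.3373 + 784) = √9084.3373 = 95.311790
L = 5.25 × 95.311790 = 500.386897
V = π·3.75² × L = 44.178647 × 500.386897 = 22106.415939

L=500.387 V=22106.416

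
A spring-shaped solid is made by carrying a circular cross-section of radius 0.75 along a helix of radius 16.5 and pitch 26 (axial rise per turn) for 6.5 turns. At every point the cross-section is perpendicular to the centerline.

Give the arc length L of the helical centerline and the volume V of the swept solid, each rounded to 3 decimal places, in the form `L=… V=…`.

2πR = 2π·16.5 = 103.672558
per-turn = √(103.672558² + 26²) = √(10747.9992 + 676) = √11423.9992 = 106.883110
L = 6.5 × 106.883110 = 694.740215
V = π·0.75² × L = 1.767146 × 694.740215 = 1227.707299

L=694.740 V=1227.707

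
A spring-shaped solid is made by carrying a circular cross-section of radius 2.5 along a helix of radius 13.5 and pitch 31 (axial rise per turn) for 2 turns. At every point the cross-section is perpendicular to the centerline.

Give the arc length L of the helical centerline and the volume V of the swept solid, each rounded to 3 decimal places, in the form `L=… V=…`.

2πR = 2π·13.5 = 84.823002
per-turn = √(84.823002² + 31²) = √(7194.9416 + 961) = √8155.9416 = 90.310252
L = 2 × 90.310252 = 180.620504
V = π·2.5² × L = 19.634954 × 180.620504 = 3546.475301

L=180.621 V=3546.475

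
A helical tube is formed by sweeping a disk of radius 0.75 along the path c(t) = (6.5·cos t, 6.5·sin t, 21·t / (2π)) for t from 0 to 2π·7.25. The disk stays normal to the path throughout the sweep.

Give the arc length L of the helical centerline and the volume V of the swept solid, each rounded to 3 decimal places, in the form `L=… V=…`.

L=332.945 V=588.362

2πR = 2π·6.5 = 40.840704
per-turn = √(40.840704² + 21²) = √(1667.9631 + 441) = √2108.9631 = 45.923449
L = 7.25 × 45.923449 = 332.945003
V = π·0.75² × L = 1.767146 × 332.945003 = 588.362387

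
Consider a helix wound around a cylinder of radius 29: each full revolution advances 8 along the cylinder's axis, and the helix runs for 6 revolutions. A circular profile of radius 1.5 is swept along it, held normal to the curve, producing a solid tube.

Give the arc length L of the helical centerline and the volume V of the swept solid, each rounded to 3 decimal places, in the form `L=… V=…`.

2πR = 2π·29 = 182.212374
per-turn = √(182.212374² + 8²) = √(33201.3492 + 64) = √33265.3492 = 182.387909
L = 6 × 182.387909 = 1094.327452
V = π·1.5² × L = 7.068583 × 1094.327452 = 7735.344936

L=1094.327 V=7735.345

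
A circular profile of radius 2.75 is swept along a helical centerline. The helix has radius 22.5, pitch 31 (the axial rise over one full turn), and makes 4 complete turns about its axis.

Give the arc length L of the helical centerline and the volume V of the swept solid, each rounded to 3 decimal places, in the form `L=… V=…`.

2πR = 2π·22.5 = 141.371669
per-turn = √(141.371669² + 31²) = √(19985.9489 + 961) = √20946.9489 = 144.730608
L = 4 × 144.730608 = 578.922432
V = π·2.75² × L = 23.758294 × 578.922432 = 13754.209606

L=578.922 V=13754.210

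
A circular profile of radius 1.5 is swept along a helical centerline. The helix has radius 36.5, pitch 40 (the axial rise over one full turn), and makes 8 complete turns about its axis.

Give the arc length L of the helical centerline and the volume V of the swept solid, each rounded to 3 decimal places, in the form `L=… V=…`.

2πR = 2π·36.5 = 229.336264
per-turn = √(229.336264² + 40²) = √(52595.1219 + 1600) = √54195.1219 = 232.798458
L = 8 × 232.798458 = 1862.387661
V = π·1.5² × L = 7.068583 × 1862.387661 = 13164.442634

L=1862.388 V=13164.443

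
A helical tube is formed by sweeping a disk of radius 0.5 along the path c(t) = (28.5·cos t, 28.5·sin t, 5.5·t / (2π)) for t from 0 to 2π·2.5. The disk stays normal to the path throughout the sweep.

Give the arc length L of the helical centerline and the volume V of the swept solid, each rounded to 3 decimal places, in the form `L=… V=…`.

2πR = 2π·28.5 = 179.070781
per-turn = √(179.070781² + 5.5²) = √(32066.3447 + 30.25) = √32096.5947 = 179.155225
L = 2.5 × 179.155225 = 447.888063
V = π·0.5² × L = 0.785398 × 447.888063 = 351.770462

L=447.888 V=351.770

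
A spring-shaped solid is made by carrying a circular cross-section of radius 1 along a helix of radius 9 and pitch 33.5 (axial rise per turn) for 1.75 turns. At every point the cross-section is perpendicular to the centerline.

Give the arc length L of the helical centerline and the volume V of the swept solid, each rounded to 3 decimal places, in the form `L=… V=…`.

2πR = 2π·9 = 56.548668
per-turn = √(56.548668² + 33.5²) = √(3197.7518 + 1122.25) = √4320.0018 = 65.726721
L = 1.75 × 65.726721 = 115.021761
V = π·1² × L = 3.141593 × 115.021761 = 361.351521

L=115.022 V=361.352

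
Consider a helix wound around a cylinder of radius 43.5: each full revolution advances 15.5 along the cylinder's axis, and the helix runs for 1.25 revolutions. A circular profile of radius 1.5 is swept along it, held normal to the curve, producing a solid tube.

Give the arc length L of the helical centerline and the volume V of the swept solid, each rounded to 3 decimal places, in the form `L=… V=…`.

2πR = 2π·43.5 = 273.318561
per-turn = √(273.318561² + 15.5²) = √(74703.0357 + 240.25) = √74943.2857 = 273.757714
L = 1.25 × 273.757714 = 342.197142
V = π·1.5² × L = 7.068583 × 342.197142 = 2418.849061

L=342.197 V=2418.849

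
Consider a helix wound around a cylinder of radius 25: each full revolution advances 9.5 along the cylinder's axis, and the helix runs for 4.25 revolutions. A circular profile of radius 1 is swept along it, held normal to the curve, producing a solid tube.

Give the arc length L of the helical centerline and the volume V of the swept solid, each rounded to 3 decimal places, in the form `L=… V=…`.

L=668.808 V=2101.123

2πR = 2π·25 = 157.079633
per-turn = √(157.079633² + 9.5²) = √(24674.0110 + 90.25) = √24764.2610 = 157.366645
L = 4.25 × 157.366645 = 668.808242
V = π·1² × L = 3.141593 × 668.808242 = 2101.123059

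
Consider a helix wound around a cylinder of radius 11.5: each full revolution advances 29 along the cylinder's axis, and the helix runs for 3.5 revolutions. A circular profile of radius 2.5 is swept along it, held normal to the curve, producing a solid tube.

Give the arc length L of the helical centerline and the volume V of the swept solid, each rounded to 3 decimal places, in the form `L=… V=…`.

2πR = 2π·11.5 = 72.256631
per-turn = √(72.256631² + 29²) = √(5221.0207 + 841) = √6062.0207 = 77.858980
L = 3.5 × 77.858980 = 272.506429
V = π·2.5² × L = 19.634954 × 272.506429 = 5350.651224

L=272.506 V=5350.651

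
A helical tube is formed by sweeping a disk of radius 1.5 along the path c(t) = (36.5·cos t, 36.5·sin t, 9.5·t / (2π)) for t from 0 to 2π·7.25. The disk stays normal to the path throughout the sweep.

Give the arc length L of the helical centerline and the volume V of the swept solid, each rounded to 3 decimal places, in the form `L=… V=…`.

2πR = 2π·36.5 = 229.336264
per-turn = √(229.336264² + 9.5²) = √(52595.1219 + 90.25) = √52685.3719 = 229.532943
L = 7.25 × 229.532943 = 1664.113836
V = π·1.5² × L = 7.068583 × 1664.113836 = 11762.927552

L=1664.114 V=11762.928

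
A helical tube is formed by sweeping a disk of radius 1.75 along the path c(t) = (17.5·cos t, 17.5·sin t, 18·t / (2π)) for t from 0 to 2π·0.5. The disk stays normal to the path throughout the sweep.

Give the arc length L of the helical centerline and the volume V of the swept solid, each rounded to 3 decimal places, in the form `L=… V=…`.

2πR = 2π·17.5 = 109.955743
per-turn = √(109.955743² + 18²) = √(12090.2654 + 324) = √12414.2654 = 111.419322
L = 0.5 × 111.419322 = 55.709661
V = π·1.75² × L = 9.621128 × 55.709661 = 535.989753

L=55.710 V=535.990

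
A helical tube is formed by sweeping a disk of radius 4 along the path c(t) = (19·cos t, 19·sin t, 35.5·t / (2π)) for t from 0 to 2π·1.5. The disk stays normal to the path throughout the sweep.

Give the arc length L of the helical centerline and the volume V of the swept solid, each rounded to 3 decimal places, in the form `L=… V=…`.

L=186.821 V=9390.624

2πR = 2π·19 = 119.380521
per-turn = √(119.380521² + 35.5²) = √(14251.7088 + 1260.25) = √15511.9588 = 124.547014
L = 1.5 × 124.547014 = 186.820521
V = π·4² × L = 50.265482 × 186.820521 = 9390.623639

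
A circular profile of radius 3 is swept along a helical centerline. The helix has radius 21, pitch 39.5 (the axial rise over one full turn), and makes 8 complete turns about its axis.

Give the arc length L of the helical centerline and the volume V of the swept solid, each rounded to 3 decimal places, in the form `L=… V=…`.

L=1101.860 V=31154.350

2πR = 2π·21 = 131.946891
per-turn = √(131.946891² + 39.5²) = √(17409.9822 + 1560.25) = √18970.2322 = 137.732466
L = 8 × 137.732466 = 1101.859727
V = π·3² × L = 28.274334 × 1101.859727 = 31154.349819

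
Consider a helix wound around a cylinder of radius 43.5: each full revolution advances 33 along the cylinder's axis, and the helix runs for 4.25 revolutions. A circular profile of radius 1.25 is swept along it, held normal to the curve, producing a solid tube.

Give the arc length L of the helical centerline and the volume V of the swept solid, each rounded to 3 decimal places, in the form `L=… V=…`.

L=1170.040 V=5743.421

2πR = 2π·43.5 = 273.318561
per-turn = √(273.318561² + 33²) = √(74703.0357 + 1089) = √75792.0357 = 275.303534
L = 4.25 × 275.303534 = 1170.040019
V = π·1.25² × L = 4.908739 × 1170.040019 = 5743.420511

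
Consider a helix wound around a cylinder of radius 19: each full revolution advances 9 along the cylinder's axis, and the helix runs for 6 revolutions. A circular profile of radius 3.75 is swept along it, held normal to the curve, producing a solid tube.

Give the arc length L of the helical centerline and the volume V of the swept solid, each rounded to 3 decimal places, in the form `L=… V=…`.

L=718.316 V=31734.218

2πR = 2π·19 = 119.380521
per-turn = √(119.380521² + 9²) = √(14251.7088 + 81) = √14332.7088 = 119.719291
L = 6 × 119.719291 = 718.315749
V = π·3.75² × L = 44.178647 × 718.315749 = 31734.217685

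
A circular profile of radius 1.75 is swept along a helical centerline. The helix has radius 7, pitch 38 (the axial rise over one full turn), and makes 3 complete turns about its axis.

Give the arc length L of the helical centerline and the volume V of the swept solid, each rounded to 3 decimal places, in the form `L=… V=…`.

L=174.373 V=1677.666

2πR = 2π·7 = 43.982297
per-turn = √(43.982297² + 38²) = √(1934.4425 + 1444) = √3378.4425 = 58.124371
L = 3 × 58.124371 = 174.373112
V = π·1.75² × L = 9.621128 × 174.373112 = 1677.665943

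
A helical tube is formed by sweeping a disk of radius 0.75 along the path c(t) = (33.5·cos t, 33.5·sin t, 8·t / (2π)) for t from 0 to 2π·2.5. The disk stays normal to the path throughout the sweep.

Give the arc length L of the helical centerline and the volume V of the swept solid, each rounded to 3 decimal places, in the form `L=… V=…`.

2πR = 2π·33.5 = 210.486708
per-turn = √(210.486708² + 8²) = √(44304.6542 + 64) = √44368.6542 = 210.638682
L = 2.5 × 210.638682 = 526.596704
V = π·0.75² × L = 1.767146 × 526.596704 = 930.573189

L=526.597 V=930.573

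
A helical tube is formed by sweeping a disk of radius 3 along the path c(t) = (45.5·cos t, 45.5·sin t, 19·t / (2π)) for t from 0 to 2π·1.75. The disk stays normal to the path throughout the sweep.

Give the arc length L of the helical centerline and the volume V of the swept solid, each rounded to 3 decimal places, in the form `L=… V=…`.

2πR = 2π·45.5 = 285.884931
per-turn = √(285.884931² + 19²) = √(81730.1940 + 361) = √82091.1940 = 286.515609
L = 1.75 × 286.515609 = 501.402315
V = π·3² × L = 28.274334 × 501.402315 = 14176.816471

L=501.402 V=14176.816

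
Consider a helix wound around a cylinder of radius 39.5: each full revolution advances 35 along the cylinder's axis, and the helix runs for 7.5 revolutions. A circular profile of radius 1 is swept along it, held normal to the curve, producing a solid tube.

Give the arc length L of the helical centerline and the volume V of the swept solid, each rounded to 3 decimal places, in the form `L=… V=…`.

2πR = 2π·39.5 = 248.185820
per-turn = √(248.185820² + 35²) = √(61596.2011 + 1225) = √62821.2011 = 250.641579
L = 7.5 × 250.641579 = 1879.811842
V = π·1² × L = 3.141593 × 1879.811842 = 5905.603072

L=1879.812 V=5905.603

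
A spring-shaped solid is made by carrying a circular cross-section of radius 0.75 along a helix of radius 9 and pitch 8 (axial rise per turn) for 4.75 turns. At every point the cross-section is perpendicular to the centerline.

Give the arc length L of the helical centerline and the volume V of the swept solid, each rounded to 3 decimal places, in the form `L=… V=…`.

2πR = 2π·9 = 56.548668
per-turn = √(56.548668² + 8²) = √(3197.7518 + 64) = √3261.7518 = 57.111749
L = 4.75 × 57.111749 = 271.280806
V = π·0.75² × L = 1.767146 × 271.280806 = 479.392755

L=271.281 V=479.393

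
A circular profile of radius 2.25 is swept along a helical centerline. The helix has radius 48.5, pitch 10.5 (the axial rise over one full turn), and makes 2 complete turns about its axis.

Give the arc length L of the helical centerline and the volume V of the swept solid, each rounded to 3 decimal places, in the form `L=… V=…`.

2πR = 2π·48.5 = 304.734487
per-turn = √(304.734487² + 10.5²) = √(92863.1078 + 110.25) = √92973.3578 = 304.915329
L = 2 × 304.915329 = 609.830658
V = π·2.25² × L = 15.904313 × 609.830658 = 9698.937543

L=609.831 V=9698.938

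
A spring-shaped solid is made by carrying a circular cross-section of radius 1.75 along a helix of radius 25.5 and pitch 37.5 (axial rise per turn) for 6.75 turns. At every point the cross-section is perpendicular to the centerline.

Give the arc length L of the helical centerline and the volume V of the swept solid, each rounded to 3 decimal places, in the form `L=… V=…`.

L=1110.720 V=10686.383

2πR = 2π·25.5 = 160.221225
per-turn = √(160.221225² + 37.5²) = √(25670.8410 + 1406.25) = √27077.0910 = 164.551181
L = 6.75 × 164.551181 = 1110.720469
V = π·1.75² × L = 9.621128 × 1110.720469 = 10686.383253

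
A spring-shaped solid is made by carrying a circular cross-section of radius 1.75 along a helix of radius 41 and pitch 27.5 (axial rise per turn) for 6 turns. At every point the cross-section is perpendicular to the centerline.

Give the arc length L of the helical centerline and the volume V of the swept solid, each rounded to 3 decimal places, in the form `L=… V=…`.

L=1554.446 V=14955.519

2πR = 2π·41 = 257.610598
per-turn = √(257.610598² + 27.5²) = √(66363.2200 + 756.25) = √67119.4700 = 259.074256
L = 6 × 259.074256 = 1554.445535
V = π·1.75² × L = 9.621128 × 1554.445535 = 14955.518682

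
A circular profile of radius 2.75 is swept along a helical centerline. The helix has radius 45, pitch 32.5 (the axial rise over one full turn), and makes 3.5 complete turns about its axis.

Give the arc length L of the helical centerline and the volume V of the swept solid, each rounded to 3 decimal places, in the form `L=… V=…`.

L=996.118 V=23666.059

2πR = 2π·45 = 282.743339
per-turn = √(282.743339² + 32.5²) = √(79943.7956 + 1056.25) = √81000.0456 = 284.605070
L = 3.5 × 284.605070 = 996.117744
V = π·2.75² × L = 23.758294 × 996.117744 = 23666.058653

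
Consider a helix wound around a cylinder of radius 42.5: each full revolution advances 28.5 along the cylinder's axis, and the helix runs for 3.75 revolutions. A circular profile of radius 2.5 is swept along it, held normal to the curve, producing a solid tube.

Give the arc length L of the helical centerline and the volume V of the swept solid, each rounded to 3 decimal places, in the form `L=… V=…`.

2πR = 2π·42.5 = 267.035376
per-turn = √(267.035376² + 28.5²) = √(71307.8918 + 812.25) = √72120.1418 = 268.551935
L = 3.75 × 268.551935 = 1007.069756
V = π·2.5² × L = 19.634954 × 1007.069756 = 19773.768425

L=1007.070 V=19773.768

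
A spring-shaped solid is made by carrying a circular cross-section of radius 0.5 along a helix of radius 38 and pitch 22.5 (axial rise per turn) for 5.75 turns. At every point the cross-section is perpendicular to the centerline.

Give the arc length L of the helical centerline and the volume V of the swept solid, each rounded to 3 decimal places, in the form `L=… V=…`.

2πR = 2π·38 = 238.761042
per-turn = √(238.761042² + 22.5²) = √(57006.8350 + 506.25) = √57513.0850 = 239.818859
L = 5.75 × 239.818859 = 1378.958438
V = π·0.5² × L = 0.785398 × 1378.958438 = 1083.031425

L=1378.958 V=1083.031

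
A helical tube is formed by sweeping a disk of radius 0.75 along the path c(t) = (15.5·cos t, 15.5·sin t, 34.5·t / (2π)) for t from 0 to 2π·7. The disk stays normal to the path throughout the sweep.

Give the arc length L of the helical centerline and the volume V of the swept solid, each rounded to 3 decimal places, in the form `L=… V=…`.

L=723.237 V=1278.066

2πR = 2π·15.5 = 97.389372
per-turn = √(97.389372² + 34.5²) = √(9484.6898 + 1190.25) = √10674.9398 = 103.319600
L = 7 × 103.319600 = 723.237203
V = π·0.75² × L = 1.767146 × 723.237203 = 1278.065634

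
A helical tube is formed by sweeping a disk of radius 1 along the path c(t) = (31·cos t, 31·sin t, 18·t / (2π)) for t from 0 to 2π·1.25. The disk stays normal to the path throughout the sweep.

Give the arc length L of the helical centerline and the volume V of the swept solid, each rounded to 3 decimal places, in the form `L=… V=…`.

L=244.511 V=768.154

2πR = 2π·31 = 194.778745
per-turn = √(194.778745² + 18²) = √(37938.7593 + 324) = √38262.7593 = 195.608689
L = 1.25 × 195.608689 = 244.510862
V = π·1² × L = 3.141593 × 244.510862 = 768.153526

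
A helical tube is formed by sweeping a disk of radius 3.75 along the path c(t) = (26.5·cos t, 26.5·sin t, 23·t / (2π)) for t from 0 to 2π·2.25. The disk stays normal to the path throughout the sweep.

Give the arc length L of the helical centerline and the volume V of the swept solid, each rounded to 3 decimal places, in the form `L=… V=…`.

2πR = 2π·26.5 = 166.504411
per-turn = √(166.504411² + 23²) = √(27723.7188 + 529) = √28252.7188 = 168.085451
L = 2.25 × 168.085451 = 378.192264
V = π·3.75² × L = 44.178647 × 378.192264 = 16708.022423

L=378.192 V=16708.022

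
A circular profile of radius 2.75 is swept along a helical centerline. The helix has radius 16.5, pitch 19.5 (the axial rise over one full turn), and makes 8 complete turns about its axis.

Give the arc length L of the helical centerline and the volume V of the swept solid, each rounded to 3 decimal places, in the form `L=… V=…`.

2πR = 2π·16.5 = 103.672558
per-turn = √(103.672558² + 19.5²) = √(10747.9992 + 380.25) = √11128.2492 = 105.490517
L = 8 × 105.490517 = 843.924137
V = π·2.75² × L = 23.758294 × 843.924137 = 20050.198125

L=843.924 V=20050.198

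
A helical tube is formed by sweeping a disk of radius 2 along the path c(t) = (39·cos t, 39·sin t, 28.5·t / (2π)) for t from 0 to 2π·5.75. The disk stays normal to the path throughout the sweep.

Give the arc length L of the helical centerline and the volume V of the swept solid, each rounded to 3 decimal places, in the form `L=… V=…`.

L=1418.502 V=17825.423

2πR = 2π·39 = 245.044227
per-turn = √(245.044227² + 28.5²) = √(60046.6732 + 812.25) = √60858.9232 = 246.696014
L = 5.75 × 246.696014 = 1418.502079
V = π·2² × L = 12.566371 × 1418.502079 = 17825.422839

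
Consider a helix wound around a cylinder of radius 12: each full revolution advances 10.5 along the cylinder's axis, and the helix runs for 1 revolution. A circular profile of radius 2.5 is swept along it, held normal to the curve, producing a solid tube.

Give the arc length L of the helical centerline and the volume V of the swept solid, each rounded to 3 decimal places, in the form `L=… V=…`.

L=76.126 V=1494.727

2πR = 2π·12 = 75.398224
per-turn = √(75.398224² + 10.5²) = √(5684.8921 + 110.25) = √5795.1421 = 76.125831
L = 1 × 76.125831 = 76.125831
V = π·2.5² × L = 19.634954 × 76.125831 = 1494.727195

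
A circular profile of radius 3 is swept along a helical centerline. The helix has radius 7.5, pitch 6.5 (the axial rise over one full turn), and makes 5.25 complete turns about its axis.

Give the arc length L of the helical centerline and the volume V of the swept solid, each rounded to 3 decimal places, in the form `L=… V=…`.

L=249.743 V=7061.312

2πR = 2π·7.5 = 47.123890
per-turn = √(47.123890² + 6.5²) = √(2220.6610 + 42.25) = √2262.9110 = 47.570064
L = 5.25 × 47.570064 = 249.742836
V = π·3² × L = 28.274334 × 249.742836 = 7061.312332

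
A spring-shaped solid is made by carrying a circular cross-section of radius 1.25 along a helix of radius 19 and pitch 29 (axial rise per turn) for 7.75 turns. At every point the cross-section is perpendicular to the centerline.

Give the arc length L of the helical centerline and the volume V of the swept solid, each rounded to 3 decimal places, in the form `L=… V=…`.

2πR = 2π·19 = 119.380521
per-turn = √(119.380521² + 29²) = √(14251.7088 + 841) = √15092.7088 = 122.852386
L = 7.75 × 122.852386 = 952.105992
V = π·1.25² × L = 4.908739 × 952.105992 = 4673.639358

L=952.106 V=4673.639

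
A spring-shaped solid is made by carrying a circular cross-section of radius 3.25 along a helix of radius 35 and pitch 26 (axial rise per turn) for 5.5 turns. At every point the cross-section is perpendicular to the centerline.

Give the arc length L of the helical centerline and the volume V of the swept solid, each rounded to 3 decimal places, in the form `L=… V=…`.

2πR = 2π·35 = 219.911486
per-turn = √(219.911486² + 26²) = √(48361.0616 + 676) = √49037.0616 = 221.443134
L = 5.5 × 221.443134 = 1217.937237
V = π·3.25² × L = 33.183072 × 1217.937237 = 40414.899506

L=1217.937 V=40414.900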